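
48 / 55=0.87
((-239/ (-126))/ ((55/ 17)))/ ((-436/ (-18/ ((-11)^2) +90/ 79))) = -1068569/ 802286870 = -0.00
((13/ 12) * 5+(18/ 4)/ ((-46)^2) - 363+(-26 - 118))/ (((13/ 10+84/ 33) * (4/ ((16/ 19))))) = -350244125/ 12754719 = -27.46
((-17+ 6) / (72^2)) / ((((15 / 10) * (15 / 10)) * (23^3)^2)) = -11 / 1726690609296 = -0.00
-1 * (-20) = 20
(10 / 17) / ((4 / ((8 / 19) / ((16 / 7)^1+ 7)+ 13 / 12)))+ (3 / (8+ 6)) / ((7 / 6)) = 1726607 / 4938024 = 0.35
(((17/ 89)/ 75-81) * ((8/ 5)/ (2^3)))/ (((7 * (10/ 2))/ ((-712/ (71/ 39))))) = 181.02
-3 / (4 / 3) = -9 / 4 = -2.25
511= 511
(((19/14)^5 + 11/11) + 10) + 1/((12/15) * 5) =8526619/537824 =15.85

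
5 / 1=5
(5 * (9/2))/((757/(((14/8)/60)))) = 21/24224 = 0.00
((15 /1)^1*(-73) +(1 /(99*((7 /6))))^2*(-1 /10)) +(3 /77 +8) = -290006642 /266805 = -1086.96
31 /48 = 0.65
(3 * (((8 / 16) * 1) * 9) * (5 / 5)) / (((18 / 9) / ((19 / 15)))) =171 / 20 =8.55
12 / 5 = 2.40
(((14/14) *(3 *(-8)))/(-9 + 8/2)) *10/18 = 8/3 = 2.67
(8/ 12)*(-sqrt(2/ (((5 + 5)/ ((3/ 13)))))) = -2*sqrt(195)/ 195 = -0.14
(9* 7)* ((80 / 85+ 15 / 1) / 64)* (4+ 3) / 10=119511 / 10880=10.98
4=4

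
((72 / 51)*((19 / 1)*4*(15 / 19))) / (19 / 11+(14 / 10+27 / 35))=554400 / 25517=21.73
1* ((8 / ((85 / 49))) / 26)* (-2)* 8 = -3136 / 1105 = -2.84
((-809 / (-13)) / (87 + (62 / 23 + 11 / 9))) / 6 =55821 / 489320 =0.11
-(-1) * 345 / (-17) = -345 / 17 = -20.29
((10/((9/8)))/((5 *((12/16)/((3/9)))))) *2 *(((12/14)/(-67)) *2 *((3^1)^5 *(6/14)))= -4.21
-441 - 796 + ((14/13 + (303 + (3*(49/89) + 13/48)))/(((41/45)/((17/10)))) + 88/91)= -7067095227/10625888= -665.08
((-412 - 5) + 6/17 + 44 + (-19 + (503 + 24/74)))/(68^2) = 70245/2908496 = 0.02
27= 27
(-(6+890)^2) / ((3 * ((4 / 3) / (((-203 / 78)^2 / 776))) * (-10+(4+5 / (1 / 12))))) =-129231424 / 3983499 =-32.44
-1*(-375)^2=-140625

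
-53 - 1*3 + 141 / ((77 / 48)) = 2456 / 77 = 31.90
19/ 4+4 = 35/ 4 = 8.75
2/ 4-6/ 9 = -1/ 6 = -0.17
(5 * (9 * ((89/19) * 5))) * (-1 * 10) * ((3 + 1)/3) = -267000/19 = -14052.63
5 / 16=0.31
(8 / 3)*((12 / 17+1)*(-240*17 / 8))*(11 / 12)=-6380 / 3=-2126.67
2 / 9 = 0.22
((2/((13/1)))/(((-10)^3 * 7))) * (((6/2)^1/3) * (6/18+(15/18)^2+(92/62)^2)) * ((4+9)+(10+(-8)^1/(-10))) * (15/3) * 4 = -1899461/56218500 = -0.03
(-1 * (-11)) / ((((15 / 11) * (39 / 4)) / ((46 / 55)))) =2024 / 2925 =0.69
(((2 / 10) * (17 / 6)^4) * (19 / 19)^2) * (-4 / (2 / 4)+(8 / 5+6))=-83521 / 16200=-5.16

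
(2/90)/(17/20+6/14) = 28/1611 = 0.02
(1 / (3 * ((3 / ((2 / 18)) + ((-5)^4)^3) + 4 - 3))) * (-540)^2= 0.00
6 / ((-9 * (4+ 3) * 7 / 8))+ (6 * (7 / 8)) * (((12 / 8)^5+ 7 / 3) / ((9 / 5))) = 1628251 / 56448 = 28.85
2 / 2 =1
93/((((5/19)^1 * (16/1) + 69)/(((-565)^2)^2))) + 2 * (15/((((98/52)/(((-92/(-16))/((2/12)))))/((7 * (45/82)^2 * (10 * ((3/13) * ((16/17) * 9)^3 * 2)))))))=10410072487986348290625/80415477961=129453592168.35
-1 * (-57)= 57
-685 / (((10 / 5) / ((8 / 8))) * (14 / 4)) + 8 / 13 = -8849 / 91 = -97.24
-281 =-281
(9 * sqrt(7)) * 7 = 166.68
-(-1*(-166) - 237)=71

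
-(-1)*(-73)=-73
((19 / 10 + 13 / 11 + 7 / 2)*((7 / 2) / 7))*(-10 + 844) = 150954 / 55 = 2744.62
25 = 25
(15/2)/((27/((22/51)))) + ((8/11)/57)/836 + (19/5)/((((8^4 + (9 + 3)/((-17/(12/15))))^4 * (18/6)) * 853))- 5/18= -39665562888886454749849279974257/251148313708301159352451837919232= -0.16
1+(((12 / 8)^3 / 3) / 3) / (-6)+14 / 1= 239 / 16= 14.94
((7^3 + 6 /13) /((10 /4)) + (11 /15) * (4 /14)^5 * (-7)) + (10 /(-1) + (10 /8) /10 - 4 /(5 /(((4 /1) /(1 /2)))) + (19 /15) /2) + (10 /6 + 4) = 477183751 /3745560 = 127.40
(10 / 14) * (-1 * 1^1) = -5 / 7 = -0.71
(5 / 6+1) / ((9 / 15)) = 3.06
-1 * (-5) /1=5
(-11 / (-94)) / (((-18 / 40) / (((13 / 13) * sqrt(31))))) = -1.45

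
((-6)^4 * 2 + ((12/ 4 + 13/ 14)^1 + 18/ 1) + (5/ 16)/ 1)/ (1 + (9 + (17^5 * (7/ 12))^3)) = 31621860/ 6872677746675067839953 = 0.00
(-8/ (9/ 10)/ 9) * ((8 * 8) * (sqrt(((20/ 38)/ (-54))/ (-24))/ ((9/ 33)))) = -14080 * sqrt(190)/ 41553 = -4.67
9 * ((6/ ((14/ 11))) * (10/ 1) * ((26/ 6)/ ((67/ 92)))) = 1184040/ 469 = 2524.61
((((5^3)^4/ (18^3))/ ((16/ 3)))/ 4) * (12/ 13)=244140625/ 134784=1811.35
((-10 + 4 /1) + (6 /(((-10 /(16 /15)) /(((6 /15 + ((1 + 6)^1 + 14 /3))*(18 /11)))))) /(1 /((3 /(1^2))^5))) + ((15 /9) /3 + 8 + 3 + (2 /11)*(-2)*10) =-37977562 /12375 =-3068.89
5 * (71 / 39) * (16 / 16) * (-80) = -28400 / 39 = -728.21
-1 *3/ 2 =-3/ 2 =-1.50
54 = 54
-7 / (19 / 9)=-63 / 19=-3.32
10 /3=3.33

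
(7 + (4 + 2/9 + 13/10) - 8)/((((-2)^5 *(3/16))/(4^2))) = -1628/135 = -12.06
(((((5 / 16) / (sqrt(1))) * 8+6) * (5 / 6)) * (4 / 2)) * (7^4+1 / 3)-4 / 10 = 1530832 / 45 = 34018.49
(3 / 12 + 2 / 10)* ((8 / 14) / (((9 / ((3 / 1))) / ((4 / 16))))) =3 / 140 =0.02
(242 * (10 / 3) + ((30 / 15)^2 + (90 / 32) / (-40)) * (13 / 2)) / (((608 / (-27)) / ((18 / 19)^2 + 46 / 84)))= -42012392421 / 786644992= -53.41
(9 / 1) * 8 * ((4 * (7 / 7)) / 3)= 96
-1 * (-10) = 10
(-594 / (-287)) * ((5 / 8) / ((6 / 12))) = 1485 / 574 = 2.59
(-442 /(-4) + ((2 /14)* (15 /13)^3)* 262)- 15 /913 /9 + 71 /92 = 654027294857 /3875323452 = 168.77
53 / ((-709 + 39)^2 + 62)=53 / 448962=0.00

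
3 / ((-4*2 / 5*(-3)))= 5 / 8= 0.62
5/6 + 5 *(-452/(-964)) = 4595/1446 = 3.18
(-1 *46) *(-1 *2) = 92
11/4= 2.75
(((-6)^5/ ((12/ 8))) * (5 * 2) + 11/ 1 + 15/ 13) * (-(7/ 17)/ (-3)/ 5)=-4716334/ 3315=-1422.73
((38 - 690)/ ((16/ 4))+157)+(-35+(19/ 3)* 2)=-85/ 3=-28.33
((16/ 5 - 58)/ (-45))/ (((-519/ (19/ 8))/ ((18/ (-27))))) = 2603/ 700650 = 0.00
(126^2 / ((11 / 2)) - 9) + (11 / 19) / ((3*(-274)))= 494356433 / 171798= 2877.54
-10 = -10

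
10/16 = 5/8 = 0.62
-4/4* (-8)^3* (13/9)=6656/9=739.56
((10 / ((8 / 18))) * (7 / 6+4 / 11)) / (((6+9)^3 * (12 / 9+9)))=0.00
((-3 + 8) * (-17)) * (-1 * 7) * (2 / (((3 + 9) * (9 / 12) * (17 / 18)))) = 140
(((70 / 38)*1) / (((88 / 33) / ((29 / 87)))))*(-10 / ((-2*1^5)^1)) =175 / 152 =1.15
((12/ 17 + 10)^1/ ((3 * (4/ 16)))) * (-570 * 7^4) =-332106320/ 17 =-19535665.88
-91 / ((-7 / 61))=793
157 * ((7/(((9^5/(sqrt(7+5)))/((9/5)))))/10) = 1099 * sqrt(3)/164025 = 0.01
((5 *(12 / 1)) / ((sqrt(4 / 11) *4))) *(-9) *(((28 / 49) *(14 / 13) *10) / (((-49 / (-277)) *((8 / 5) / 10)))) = -9348750 *sqrt(11) / 637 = -48675.50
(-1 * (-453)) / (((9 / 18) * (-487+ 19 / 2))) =-1812 / 955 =-1.90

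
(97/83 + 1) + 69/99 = 7849/2739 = 2.87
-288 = -288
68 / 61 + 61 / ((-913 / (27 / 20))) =1141213 / 1113860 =1.02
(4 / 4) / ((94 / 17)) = 17 / 94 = 0.18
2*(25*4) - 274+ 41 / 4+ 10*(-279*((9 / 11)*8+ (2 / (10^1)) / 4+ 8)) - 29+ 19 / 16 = -40812.88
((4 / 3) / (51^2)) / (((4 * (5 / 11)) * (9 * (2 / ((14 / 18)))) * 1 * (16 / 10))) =77 / 10112688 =0.00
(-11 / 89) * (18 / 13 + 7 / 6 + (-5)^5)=2679061 / 6942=385.92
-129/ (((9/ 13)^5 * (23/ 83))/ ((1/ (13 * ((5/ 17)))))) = -1732881553/ 2263545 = -765.56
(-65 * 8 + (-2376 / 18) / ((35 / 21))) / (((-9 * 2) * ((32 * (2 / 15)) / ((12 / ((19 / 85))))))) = 63665 / 152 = 418.85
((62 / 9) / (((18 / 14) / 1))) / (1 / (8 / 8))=434 / 81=5.36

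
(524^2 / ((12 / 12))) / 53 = 274576 / 53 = 5180.68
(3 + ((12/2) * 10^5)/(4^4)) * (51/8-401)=-29634759/32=-926086.22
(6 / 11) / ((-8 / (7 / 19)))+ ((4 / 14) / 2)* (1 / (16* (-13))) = -7853 / 304304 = -0.03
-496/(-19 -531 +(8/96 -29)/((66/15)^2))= 0.90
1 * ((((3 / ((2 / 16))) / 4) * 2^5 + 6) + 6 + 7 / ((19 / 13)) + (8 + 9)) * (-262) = -1123980 / 19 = -59156.84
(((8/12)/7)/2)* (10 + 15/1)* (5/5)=25/21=1.19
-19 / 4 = -4.75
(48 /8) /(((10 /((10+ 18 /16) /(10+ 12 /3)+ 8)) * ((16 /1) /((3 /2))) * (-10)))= -1773 /35840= -0.05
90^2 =8100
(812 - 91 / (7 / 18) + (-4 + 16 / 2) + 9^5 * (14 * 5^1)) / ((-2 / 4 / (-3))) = 24804072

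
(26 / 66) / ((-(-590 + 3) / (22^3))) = 12584 / 1761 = 7.15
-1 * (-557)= 557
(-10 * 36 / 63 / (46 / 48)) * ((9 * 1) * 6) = -51840 / 161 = -321.99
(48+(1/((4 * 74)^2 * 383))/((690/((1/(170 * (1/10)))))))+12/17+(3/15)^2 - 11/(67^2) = 25331855394268381/519697821782400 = 48.74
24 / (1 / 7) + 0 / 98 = 168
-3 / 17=-0.18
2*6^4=2592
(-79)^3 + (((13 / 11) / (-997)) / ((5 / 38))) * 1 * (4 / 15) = -405536905451 / 822525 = -493039.00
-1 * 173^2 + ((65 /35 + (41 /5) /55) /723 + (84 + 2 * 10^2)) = -29645.00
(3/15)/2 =0.10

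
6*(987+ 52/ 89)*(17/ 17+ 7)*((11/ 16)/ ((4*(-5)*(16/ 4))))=-580107/ 1424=-407.38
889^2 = 790321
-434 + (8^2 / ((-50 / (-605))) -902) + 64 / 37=-103576 / 185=-559.87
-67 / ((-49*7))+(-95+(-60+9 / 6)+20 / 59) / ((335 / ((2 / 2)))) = -3550529 / 13558790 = -0.26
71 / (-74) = -71 / 74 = -0.96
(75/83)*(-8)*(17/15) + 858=70534/83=849.81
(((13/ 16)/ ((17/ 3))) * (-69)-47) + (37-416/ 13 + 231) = 48717/ 272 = 179.11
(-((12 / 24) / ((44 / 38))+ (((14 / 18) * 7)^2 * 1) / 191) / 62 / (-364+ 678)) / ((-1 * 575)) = 399593 / 7620092528400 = 0.00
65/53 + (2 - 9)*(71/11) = -25626/583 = -43.96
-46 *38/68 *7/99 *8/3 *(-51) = 24472/99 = 247.19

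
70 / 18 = 35 / 9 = 3.89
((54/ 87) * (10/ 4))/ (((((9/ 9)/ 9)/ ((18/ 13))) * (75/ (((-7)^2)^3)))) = 57177414/ 1885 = 30332.85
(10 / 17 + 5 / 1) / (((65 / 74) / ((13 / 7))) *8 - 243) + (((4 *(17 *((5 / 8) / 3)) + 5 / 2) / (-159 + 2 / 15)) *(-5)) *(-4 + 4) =-3515 / 150467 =-0.02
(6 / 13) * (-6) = -36 / 13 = -2.77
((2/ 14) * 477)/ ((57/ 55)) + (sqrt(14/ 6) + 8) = sqrt(21)/ 3 + 9809/ 133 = 75.28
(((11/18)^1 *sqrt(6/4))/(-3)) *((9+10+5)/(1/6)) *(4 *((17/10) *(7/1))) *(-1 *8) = 83776 *sqrt(6)/15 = 13680.56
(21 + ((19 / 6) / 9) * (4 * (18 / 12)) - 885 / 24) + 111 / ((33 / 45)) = 108979 / 792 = 137.60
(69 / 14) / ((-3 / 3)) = -69 / 14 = -4.93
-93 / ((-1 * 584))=93 / 584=0.16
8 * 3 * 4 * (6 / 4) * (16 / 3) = 768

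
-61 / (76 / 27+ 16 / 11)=-18117 / 1268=-14.29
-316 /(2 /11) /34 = -869 /17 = -51.12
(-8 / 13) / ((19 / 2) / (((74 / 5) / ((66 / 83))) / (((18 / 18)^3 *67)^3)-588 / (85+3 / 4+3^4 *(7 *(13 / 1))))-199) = 266579443024 / 138434744220851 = 0.00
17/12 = 1.42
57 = 57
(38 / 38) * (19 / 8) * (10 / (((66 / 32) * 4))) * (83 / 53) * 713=5622005 / 1749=3214.41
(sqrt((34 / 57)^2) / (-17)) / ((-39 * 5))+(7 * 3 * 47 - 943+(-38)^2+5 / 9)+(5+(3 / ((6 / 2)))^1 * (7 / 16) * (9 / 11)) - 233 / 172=41850519617 / 28039440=1492.56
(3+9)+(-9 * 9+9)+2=-58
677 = 677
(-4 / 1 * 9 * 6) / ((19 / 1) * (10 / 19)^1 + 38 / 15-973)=3240 / 14407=0.22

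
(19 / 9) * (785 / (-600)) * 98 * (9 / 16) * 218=-33192.09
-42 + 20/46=-41.57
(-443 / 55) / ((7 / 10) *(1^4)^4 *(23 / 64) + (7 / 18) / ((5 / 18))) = -56704 / 11627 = -4.88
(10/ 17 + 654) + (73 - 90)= 10839/ 17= 637.59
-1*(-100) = 100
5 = 5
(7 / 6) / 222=7 / 1332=0.01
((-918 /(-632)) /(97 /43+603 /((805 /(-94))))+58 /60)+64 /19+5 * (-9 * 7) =-310.69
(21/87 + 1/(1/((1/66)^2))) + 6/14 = 592619/884268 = 0.67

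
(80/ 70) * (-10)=-80/ 7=-11.43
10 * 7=70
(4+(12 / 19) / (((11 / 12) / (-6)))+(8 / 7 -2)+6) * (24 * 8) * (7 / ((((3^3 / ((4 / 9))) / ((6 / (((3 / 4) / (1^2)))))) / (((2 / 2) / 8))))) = 1875968 / 16929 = 110.81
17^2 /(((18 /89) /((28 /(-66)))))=-180047 /297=-606.22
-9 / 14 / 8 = -9 / 112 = -0.08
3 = 3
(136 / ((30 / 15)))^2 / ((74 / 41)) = 94792 / 37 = 2561.95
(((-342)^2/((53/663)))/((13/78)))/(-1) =-465282792/53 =-8778920.60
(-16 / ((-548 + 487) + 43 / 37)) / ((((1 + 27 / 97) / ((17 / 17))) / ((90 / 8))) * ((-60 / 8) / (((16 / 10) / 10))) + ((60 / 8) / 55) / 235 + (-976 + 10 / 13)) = -1929733520 / 7076621045259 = -0.00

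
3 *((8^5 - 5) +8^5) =196593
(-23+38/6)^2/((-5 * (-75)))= 20/27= 0.74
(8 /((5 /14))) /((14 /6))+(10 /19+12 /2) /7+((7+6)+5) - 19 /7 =17169 /665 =25.82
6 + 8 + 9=23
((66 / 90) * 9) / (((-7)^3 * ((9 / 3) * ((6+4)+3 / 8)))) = -88 / 142345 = -0.00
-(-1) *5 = 5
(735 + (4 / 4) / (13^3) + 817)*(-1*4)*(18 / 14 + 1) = -218223680 / 15379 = -14189.72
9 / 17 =0.53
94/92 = 47/46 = 1.02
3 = 3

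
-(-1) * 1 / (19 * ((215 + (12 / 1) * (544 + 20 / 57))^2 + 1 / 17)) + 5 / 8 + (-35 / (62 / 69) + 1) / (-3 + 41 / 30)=826626212518367 / 34643864510136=23.86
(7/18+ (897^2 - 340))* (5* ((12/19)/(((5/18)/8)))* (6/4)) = 109719276.63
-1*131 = -131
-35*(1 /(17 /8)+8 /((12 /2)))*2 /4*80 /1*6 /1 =-257600 /17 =-15152.94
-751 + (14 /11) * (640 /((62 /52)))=-23131 /341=-67.83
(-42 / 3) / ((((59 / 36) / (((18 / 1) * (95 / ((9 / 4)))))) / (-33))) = 12640320 / 59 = 214242.71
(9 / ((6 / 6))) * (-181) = -1629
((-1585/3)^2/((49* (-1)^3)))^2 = 6311274450625/194481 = 32451881.94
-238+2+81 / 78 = -6109 / 26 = -234.96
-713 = -713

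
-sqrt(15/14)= -sqrt(210)/14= -1.04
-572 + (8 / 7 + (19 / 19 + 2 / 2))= -568.86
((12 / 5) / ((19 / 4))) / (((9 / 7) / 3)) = 112 / 95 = 1.18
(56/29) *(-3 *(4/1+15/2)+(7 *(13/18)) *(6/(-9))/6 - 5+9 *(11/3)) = -32032/2349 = -13.64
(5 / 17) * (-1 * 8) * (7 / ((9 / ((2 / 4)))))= -140 / 153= -0.92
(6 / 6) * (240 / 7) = 240 / 7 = 34.29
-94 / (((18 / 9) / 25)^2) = -29375 / 2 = -14687.50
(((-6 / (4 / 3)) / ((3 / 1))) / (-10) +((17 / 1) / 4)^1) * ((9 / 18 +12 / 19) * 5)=473 / 19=24.89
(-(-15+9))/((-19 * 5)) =-6/95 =-0.06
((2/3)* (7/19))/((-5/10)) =-28/57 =-0.49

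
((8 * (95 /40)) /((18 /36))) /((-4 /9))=-171 /2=-85.50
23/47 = 0.49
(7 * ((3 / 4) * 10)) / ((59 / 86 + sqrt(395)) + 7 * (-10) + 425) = 138109335 / 932765501 - 388290 * sqrt(395) / 932765501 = 0.14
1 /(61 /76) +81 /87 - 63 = -107596 /1769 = -60.82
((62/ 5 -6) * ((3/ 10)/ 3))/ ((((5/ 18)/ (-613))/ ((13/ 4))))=-573768/ 125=-4590.14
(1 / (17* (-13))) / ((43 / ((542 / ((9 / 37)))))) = -20054 / 85527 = -0.23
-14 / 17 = -0.82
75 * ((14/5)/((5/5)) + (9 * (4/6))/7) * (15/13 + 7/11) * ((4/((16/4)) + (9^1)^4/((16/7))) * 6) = 8468213760/1001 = 8459754.01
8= 8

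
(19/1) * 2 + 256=294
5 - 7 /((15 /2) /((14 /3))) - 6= -241 /45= -5.36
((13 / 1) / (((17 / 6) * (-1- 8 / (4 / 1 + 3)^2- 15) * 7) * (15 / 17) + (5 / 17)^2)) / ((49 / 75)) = -56355 / 800863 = -0.07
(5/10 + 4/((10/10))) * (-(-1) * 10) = 45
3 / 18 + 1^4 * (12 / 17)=89 / 102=0.87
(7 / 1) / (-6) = -7 / 6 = -1.17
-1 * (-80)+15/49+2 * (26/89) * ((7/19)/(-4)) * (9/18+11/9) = 119635301/1491462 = 80.21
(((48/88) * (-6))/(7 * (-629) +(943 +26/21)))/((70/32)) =864/1997435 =0.00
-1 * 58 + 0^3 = -58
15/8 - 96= -753/8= -94.12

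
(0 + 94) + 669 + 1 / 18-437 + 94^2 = 164917 / 18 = 9162.06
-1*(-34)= 34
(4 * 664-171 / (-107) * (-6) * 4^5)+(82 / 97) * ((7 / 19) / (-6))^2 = -483086473229 / 67442742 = -7162.91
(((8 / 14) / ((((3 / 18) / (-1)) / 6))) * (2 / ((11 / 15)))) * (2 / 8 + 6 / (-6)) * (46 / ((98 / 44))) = 298080 / 343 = 869.04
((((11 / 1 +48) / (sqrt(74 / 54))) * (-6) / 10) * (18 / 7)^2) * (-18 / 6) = 516132 * sqrt(111) / 9065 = 599.87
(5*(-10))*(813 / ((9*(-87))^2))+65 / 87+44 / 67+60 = 839853277 / 13692321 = 61.34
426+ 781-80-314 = 813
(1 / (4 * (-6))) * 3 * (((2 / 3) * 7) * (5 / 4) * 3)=-35 / 16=-2.19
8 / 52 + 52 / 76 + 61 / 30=21277 / 7410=2.87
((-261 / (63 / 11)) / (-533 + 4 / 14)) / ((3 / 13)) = 377 / 1017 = 0.37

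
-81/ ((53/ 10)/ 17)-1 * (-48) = -11226/ 53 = -211.81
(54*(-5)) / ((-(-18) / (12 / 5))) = -36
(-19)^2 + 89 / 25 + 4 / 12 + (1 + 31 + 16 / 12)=29867 / 75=398.23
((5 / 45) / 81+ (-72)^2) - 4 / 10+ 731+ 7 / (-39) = 280254881 / 47385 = 5914.42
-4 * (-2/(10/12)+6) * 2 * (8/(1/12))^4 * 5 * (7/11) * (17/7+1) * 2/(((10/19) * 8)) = -697143656448/55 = -12675339208.15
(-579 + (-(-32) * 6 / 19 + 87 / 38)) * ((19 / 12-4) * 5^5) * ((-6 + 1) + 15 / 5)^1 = -650415625 / 76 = -8558100.33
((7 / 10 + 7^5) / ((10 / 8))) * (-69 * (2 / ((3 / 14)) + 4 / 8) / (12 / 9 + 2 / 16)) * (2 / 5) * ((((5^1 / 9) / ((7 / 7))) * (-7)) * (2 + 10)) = 14597151296 / 125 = 116777210.37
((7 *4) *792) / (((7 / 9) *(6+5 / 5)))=28512 / 7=4073.14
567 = 567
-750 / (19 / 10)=-7500 / 19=-394.74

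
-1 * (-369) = 369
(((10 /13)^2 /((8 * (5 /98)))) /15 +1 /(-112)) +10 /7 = 1.52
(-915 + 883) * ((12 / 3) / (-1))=128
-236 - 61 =-297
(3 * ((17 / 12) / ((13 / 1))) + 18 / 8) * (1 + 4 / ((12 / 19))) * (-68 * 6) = -100232 / 13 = -7710.15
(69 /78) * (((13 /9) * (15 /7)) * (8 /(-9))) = -460 /189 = -2.43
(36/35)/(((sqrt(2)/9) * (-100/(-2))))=81 * sqrt(2)/875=0.13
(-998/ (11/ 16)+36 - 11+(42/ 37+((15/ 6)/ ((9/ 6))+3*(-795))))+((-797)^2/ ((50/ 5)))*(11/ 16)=7787398159/ 195360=39861.78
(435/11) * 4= 1740/11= 158.18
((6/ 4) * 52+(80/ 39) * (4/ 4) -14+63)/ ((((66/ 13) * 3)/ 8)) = 20132/ 297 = 67.78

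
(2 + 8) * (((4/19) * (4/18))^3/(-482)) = -2560/1205050851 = -0.00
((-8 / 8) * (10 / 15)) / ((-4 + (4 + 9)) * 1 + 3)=-1 / 18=-0.06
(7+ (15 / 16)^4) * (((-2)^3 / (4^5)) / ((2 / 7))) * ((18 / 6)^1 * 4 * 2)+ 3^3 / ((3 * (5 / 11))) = 154133463 / 10485760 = 14.70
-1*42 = -42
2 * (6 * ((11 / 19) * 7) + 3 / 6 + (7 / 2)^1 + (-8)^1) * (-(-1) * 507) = 391404 / 19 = 20600.21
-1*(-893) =893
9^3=729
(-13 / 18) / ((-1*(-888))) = -13 / 15984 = -0.00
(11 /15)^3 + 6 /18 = 2456 /3375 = 0.73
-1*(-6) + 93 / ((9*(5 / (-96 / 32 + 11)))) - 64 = -622 / 15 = -41.47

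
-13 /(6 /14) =-30.33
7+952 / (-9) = -889 / 9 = -98.78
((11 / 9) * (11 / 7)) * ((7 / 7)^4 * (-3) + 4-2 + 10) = 121 / 7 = 17.29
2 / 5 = 0.40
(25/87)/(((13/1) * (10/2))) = 5/1131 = 0.00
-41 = -41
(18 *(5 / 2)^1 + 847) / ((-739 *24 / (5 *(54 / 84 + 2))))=-41255 / 62076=-0.66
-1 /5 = -0.20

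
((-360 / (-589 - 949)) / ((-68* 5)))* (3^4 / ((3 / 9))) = -2187 / 13073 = -0.17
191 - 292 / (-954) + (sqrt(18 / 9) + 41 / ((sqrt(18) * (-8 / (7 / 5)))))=91253 / 477 - 47 * sqrt(2) / 240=191.03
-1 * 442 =-442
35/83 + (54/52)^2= 84167/56108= 1.50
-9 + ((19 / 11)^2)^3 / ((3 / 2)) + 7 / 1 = 83462396 / 5314683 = 15.70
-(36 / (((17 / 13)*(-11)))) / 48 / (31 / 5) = 195 / 23188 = 0.01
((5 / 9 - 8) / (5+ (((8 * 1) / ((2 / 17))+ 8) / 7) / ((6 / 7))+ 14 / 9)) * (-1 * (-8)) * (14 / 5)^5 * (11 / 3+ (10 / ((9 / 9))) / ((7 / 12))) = -17996513024 / 1621875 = -11096.12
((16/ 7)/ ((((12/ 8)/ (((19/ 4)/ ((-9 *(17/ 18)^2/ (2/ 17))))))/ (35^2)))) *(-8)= 5107200/ 4913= 1039.53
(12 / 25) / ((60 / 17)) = 17 / 125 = 0.14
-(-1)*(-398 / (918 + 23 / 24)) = -9552 / 22055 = -0.43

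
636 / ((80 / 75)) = 2385 / 4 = 596.25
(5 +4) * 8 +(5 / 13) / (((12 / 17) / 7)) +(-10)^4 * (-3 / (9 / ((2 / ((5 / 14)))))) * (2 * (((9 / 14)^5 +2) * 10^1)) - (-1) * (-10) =-787590.02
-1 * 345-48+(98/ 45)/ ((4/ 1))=-35321/ 90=-392.46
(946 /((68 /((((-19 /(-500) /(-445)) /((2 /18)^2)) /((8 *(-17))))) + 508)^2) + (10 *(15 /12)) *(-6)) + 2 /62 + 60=-14.97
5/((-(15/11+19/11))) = -55/34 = -1.62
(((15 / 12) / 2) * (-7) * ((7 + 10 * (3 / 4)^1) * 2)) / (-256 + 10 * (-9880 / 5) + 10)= 145 / 22864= 0.01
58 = 58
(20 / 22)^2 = 100 / 121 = 0.83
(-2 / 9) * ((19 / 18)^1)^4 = -130321 / 472392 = -0.28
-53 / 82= -0.65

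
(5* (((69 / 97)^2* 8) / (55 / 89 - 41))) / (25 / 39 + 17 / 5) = -137711925 / 1110290227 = -0.12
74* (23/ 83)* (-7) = -11914/ 83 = -143.54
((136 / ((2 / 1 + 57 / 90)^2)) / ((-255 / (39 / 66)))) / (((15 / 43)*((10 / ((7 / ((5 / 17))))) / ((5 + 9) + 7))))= -11175528 / 1716275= -6.51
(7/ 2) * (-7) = -49/ 2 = -24.50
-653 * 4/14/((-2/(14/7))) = 1306/7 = 186.57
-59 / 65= -0.91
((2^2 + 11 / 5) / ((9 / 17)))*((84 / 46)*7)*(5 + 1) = 103292 / 115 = 898.19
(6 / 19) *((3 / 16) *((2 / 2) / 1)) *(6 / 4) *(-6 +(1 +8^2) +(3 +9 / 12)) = 6777 / 1216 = 5.57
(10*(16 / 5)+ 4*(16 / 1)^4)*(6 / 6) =262176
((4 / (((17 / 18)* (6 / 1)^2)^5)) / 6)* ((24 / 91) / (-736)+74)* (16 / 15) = 0.00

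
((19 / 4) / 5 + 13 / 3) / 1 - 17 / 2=-193 / 60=-3.22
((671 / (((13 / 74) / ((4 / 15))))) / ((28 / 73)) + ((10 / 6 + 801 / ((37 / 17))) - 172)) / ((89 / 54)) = 2593799532 / 1498315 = 1731.14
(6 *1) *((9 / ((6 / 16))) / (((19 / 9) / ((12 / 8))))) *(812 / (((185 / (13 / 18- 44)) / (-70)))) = 50337504 / 37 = 1360473.08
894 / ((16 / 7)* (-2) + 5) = 2086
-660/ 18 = -110/ 3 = -36.67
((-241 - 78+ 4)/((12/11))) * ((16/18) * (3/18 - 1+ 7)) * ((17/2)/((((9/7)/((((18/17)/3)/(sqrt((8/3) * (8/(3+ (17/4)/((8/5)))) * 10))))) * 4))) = -19943 * sqrt(2715)/6912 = -150.34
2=2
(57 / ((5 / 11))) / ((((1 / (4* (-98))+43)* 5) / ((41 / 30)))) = 1679524 / 2106875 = 0.80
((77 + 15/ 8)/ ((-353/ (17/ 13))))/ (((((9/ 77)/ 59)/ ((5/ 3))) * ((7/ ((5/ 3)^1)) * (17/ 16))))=-20475950/ 371709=-55.09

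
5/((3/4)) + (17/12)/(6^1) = 497/72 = 6.90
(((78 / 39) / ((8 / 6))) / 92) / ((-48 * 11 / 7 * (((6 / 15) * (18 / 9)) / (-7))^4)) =-10504375 / 8290304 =-1.27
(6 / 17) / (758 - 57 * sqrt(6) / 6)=114 * sqrt(6) / 19516765 + 9096 / 19516765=0.00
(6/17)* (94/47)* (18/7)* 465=100440/119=844.03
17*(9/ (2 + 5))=153/ 7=21.86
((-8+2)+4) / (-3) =2 / 3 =0.67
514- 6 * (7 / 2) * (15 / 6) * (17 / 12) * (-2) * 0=514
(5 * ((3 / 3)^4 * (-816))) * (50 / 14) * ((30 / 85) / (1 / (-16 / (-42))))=-1959.18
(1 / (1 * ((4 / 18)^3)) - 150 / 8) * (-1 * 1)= -579 / 8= -72.38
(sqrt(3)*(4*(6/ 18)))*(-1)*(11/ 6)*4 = -88*sqrt(3)/ 9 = -16.94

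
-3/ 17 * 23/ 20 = -69/ 340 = -0.20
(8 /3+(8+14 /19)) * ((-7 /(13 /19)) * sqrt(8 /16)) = -175 * sqrt(2) /3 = -82.50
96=96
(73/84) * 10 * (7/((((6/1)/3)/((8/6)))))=365/9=40.56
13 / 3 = 4.33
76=76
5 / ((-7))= -5 / 7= -0.71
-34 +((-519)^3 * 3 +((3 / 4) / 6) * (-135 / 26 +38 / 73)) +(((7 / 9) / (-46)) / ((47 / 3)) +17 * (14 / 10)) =-103258660634630557 / 246208560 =-419395087.79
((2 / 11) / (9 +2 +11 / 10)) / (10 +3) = 20 / 17303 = 0.00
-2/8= -1/4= -0.25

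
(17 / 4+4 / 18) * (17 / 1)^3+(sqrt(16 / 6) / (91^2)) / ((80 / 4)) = sqrt(6) / 248430+790993 / 36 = 21972.03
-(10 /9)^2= -100 /81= -1.23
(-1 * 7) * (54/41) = -378/41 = -9.22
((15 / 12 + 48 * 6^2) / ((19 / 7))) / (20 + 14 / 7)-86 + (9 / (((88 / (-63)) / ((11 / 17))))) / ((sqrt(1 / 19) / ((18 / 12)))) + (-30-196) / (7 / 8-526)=-397638997 / 7024072-1701 * sqrt(19) / 272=-83.87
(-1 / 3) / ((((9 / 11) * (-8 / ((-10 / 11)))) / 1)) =-5 / 108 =-0.05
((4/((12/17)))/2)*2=17/3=5.67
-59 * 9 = -531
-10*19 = -190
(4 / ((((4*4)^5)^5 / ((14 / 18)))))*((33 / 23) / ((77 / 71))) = 71 / 21866972853936957175818130292736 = 0.00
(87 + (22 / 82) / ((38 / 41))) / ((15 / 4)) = 6634 / 285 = 23.28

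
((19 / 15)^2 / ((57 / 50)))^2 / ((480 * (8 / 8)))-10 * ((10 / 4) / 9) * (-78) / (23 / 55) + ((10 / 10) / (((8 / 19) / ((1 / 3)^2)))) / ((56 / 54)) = 29203728269 / 56337120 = 518.37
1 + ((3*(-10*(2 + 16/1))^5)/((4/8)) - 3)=-1133740800002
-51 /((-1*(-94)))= -51 /94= -0.54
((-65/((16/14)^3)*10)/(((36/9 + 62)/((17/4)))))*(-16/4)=1895075/16896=112.16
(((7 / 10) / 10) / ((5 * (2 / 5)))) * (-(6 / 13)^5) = -6804 / 9282325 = -0.00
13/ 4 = 3.25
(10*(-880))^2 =77440000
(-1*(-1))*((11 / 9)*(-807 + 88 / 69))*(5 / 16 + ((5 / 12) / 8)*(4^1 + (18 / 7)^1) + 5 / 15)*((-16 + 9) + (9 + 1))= -50758235 / 17388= -2919.15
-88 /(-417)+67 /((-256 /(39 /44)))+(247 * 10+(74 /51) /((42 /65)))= 4145575601527 /1676860416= 2472.22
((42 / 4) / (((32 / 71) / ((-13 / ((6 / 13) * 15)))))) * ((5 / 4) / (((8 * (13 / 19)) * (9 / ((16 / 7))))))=-17537 / 6912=-2.54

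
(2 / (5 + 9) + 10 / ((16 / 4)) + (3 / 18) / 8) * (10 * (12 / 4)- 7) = 20585 / 336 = 61.26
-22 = -22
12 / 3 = 4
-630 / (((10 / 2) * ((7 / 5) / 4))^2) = -1440 / 7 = -205.71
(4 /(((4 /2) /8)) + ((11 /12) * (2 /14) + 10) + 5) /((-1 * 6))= -2615 /504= -5.19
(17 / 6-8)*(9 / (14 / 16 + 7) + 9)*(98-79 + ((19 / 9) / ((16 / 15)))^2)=-16602143 / 13824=-1200.97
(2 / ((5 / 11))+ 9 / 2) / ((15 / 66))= 979 / 25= 39.16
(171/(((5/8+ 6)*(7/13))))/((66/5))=14820/4081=3.63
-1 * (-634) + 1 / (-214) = 135675 / 214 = 634.00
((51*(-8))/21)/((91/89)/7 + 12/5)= -60520/7931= -7.63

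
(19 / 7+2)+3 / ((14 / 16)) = 57 / 7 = 8.14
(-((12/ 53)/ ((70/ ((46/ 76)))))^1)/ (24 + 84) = -0.00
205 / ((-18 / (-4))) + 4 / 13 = 5366 / 117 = 45.86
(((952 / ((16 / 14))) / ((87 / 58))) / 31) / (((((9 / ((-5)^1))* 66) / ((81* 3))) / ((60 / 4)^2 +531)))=-9446220 / 341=-27701.52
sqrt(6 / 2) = sqrt(3) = 1.73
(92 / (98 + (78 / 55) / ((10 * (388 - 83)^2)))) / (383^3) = 2353532500 / 140849327219909843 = 0.00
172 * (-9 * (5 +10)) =-23220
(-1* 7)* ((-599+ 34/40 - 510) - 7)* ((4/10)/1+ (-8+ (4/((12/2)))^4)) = -57784.04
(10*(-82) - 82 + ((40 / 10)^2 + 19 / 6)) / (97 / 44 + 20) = -116534 / 2931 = -39.76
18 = 18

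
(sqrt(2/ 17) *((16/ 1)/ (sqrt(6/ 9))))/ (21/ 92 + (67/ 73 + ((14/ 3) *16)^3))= 2901312 *sqrt(51)/ 1283231049851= 0.00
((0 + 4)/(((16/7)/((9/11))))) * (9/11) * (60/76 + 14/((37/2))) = 616329/340252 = 1.81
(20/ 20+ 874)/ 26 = 875/ 26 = 33.65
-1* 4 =-4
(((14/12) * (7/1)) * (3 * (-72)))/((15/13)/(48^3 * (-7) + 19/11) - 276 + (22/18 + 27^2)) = -351502085844/90510236975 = -3.88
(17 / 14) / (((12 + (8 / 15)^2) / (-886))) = -1694475 / 19348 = -87.58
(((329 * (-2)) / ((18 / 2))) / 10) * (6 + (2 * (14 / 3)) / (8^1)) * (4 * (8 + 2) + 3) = -608321 / 270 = -2253.04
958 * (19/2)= 9101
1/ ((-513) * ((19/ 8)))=-8/ 9747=-0.00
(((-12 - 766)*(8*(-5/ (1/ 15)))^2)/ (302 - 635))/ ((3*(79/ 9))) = 93360000/ 2923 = 31939.79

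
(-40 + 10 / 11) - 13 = -573 / 11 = -52.09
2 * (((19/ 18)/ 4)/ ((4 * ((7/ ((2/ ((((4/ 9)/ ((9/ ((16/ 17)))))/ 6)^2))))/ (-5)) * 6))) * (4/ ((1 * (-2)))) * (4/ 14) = 60044085/ 200704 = 299.17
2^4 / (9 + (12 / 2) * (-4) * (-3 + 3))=16 / 9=1.78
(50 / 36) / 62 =25 / 1116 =0.02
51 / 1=51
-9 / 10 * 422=-1899 / 5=-379.80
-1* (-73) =73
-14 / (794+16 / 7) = -49 / 2787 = -0.02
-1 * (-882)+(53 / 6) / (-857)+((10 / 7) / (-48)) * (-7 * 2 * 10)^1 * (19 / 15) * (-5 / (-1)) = 7006324 / 7713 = 908.38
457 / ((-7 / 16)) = -7312 / 7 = -1044.57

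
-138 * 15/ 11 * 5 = -10350/ 11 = -940.91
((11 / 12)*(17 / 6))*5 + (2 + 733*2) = 106631 / 72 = 1480.99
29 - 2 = 27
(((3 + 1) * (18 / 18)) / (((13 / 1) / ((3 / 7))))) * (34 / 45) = 136 / 1365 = 0.10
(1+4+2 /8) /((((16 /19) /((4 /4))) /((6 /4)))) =1197 /128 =9.35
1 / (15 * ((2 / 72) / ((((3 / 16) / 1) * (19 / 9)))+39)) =19 / 11135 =0.00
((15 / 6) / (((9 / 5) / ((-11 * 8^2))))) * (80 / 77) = -64000 / 63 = -1015.87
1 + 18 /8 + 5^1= 33 /4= 8.25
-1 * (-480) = 480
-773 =-773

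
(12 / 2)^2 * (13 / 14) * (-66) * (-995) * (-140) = -307335600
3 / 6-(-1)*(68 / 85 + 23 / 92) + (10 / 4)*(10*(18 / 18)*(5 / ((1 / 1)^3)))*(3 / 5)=1531 / 20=76.55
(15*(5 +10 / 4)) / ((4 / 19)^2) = 81225 / 32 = 2538.28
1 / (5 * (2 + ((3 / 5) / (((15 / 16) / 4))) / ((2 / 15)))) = 1 / 106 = 0.01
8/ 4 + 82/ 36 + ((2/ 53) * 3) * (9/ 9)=4189/ 954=4.39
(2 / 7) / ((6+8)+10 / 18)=18 / 917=0.02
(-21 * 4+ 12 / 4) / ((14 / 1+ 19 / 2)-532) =18 / 113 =0.16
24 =24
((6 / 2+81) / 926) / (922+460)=21 / 319933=0.00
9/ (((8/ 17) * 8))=153/ 64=2.39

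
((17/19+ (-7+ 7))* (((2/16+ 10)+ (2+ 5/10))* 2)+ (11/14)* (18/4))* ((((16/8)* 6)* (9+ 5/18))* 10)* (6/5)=4642600/133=34906.77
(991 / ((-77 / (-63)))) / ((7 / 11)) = 8919 / 7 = 1274.14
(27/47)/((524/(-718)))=-0.79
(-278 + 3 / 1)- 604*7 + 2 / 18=-40526 / 9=-4502.89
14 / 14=1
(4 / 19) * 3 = 12 / 19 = 0.63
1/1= 1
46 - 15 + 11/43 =1344/43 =31.26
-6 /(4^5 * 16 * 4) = -3 /32768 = -0.00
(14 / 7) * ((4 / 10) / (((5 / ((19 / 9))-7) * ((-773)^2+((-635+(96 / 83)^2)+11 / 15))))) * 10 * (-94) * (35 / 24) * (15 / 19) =849930375 / 2713931242396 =0.00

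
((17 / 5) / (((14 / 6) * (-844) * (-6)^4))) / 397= -17 / 5066228160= -0.00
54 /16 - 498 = -3957 /8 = -494.62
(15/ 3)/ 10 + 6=13/ 2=6.50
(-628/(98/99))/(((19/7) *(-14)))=15543/931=16.69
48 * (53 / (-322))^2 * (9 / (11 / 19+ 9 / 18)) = 11528136 / 1062761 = 10.85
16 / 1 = 16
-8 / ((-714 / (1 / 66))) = 2 / 11781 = 0.00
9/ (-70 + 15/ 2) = -0.14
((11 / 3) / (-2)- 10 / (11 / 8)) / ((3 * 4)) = -0.76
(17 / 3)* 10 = 170 / 3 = 56.67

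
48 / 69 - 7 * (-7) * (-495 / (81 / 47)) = -2913151 / 207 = -14073.19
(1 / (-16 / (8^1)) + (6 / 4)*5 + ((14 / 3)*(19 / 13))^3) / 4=19236329 / 237276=81.07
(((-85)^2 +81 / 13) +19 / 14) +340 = 1378211 / 182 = 7572.59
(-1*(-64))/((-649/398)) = -25472/649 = -39.25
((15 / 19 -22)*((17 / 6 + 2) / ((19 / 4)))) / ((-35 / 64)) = 1495936 / 37905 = 39.47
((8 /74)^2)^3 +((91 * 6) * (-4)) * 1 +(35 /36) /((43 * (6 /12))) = -4337055169801525 /1985872240566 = -2183.95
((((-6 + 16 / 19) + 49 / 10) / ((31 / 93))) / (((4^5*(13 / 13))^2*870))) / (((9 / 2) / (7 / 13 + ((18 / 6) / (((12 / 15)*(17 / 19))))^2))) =-53326357 / 15628784526950400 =-0.00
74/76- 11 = -381/38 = -10.03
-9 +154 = 145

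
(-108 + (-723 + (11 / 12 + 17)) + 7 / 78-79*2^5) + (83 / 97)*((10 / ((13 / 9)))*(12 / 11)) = -555039385 / 166452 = -3334.53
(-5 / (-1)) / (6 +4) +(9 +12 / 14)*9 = 1249 / 14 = 89.21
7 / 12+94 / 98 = 907 / 588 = 1.54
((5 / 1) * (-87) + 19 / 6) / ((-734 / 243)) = 209871 / 1468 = 142.96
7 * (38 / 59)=4.51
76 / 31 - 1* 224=-6868 / 31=-221.55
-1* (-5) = 5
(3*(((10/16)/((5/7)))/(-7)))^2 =9/64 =0.14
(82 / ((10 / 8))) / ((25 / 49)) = 16072 / 125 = 128.58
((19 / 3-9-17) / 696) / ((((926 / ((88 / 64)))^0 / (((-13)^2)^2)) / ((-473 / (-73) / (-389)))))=797051827 / 59292936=13.44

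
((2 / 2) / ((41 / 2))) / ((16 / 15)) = 15 / 328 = 0.05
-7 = -7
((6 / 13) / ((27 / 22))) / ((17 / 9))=44 / 221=0.20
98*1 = 98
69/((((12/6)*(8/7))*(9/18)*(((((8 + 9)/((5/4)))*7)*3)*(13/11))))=1265/7072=0.18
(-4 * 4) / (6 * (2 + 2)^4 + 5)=-16 / 1541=-0.01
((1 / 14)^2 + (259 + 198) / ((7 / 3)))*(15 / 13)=44295 / 196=225.99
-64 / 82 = -32 / 41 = -0.78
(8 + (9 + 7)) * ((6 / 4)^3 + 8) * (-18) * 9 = -44226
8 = 8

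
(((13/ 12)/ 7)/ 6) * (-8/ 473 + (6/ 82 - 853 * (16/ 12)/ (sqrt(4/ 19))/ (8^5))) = 14183/ 9774072 - 11089 * sqrt(19)/ 24772608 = -0.00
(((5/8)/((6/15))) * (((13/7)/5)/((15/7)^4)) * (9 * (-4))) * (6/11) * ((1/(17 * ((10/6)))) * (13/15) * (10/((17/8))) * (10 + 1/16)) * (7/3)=-65328809/35763750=-1.83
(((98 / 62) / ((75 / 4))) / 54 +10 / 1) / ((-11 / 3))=-2.73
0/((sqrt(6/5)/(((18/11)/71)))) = 0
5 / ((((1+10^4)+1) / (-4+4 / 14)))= -65 / 35007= -0.00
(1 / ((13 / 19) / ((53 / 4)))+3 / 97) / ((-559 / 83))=-8120305 / 2819596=-2.88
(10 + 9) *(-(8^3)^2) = -4980736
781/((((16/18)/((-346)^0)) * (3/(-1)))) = -2343/8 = -292.88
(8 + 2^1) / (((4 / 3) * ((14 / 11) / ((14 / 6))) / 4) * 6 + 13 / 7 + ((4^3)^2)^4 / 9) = 1386 / 4334714641344511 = 0.00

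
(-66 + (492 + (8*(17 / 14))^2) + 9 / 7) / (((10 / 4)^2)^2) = 408976 / 30625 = 13.35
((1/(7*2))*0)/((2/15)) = 0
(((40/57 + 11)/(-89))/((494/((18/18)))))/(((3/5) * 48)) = -3335/360872928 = -0.00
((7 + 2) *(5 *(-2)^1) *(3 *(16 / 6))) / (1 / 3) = -2160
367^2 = 134689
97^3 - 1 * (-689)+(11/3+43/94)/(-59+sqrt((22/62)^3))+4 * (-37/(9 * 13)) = 1041692531185362127/1140505137720 - 396583 * sqrt(341)/29243721480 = 913360.66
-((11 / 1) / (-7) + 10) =-59 / 7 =-8.43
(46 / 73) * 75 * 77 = 265650 / 73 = 3639.04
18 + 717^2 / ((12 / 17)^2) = 16508257 / 16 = 1031766.06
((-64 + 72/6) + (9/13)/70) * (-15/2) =141933/364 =389.93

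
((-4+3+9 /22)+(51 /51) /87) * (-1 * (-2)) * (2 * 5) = -11090 /957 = -11.59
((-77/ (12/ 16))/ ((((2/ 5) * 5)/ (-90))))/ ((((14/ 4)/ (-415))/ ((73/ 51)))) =-784105.88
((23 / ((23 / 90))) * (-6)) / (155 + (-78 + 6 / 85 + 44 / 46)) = -1055700 / 152543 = -6.92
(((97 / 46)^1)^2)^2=88529281 / 4477456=19.77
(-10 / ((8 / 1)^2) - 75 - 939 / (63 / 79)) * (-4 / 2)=841769 / 336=2505.26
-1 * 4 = -4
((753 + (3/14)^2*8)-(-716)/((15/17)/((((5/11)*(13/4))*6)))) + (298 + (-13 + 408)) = 8638.91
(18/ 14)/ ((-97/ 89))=-801/ 679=-1.18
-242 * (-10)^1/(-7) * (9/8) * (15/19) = -81675/266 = -307.05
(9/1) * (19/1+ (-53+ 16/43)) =-13014/43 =-302.65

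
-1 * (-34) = 34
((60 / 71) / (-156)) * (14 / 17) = -70 / 15691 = -0.00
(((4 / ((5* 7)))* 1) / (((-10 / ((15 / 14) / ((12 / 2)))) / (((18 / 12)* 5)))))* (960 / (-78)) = 0.19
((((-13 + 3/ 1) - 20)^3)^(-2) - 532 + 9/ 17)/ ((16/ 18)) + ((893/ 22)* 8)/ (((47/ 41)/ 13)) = 373784463000187/ 121176000000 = 3084.64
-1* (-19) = 19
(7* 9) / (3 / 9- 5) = -27 / 2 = -13.50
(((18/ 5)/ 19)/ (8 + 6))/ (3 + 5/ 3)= 27/ 9310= 0.00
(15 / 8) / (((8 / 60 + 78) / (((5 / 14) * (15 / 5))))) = 3375 / 131264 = 0.03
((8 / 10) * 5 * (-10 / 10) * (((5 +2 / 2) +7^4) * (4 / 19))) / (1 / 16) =-616192 / 19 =-32431.16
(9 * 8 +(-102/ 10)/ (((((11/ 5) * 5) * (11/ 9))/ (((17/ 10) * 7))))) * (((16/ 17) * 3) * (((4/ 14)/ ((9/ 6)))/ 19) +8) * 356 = 1230964483824/ 6839525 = 179978.07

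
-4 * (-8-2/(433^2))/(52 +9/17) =101994152/167427677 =0.61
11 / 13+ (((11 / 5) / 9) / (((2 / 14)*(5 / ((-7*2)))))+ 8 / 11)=-103529 / 32175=-3.22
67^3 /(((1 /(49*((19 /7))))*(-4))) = -40001479 /4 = -10000369.75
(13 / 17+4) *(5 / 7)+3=762 / 119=6.40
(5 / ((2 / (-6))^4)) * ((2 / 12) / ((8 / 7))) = 945 / 16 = 59.06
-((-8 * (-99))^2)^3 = -246803372284575744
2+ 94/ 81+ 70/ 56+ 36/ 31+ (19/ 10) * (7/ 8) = 1453223/ 200880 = 7.23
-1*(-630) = 630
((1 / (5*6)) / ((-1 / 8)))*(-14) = 56 / 15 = 3.73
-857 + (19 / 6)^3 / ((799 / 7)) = -856.72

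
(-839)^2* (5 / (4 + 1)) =703921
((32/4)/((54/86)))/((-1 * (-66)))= 0.19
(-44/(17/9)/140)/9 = -0.02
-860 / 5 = -172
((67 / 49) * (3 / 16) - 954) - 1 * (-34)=-721079 / 784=-919.74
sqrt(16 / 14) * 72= 144 * sqrt(14) / 7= 76.97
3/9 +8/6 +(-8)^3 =-1531/3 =-510.33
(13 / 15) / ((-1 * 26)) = -1 / 30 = -0.03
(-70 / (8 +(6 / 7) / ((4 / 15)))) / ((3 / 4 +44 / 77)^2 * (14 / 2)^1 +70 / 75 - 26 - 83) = 1646400 / 25279669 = 0.07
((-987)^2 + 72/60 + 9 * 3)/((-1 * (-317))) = 4870986/1585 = 3073.18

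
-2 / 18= -1 / 9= -0.11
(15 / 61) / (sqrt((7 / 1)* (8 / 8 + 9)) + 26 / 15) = -2925 / 459757 + 3375* sqrt(70) / 919514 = 0.02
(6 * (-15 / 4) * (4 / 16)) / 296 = -45 / 2368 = -0.02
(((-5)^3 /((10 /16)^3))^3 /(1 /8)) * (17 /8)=-2281701376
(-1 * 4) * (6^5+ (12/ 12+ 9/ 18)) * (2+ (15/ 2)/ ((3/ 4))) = -373320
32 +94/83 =2750/83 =33.13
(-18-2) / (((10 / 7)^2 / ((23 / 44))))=-1127 / 220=-5.12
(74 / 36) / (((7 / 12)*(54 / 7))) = 37 / 81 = 0.46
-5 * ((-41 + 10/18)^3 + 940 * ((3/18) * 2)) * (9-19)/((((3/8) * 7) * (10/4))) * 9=-7680019840/1701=-4515002.85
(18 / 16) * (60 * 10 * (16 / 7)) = 10800 / 7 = 1542.86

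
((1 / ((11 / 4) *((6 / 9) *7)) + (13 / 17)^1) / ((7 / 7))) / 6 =1103 / 7854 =0.14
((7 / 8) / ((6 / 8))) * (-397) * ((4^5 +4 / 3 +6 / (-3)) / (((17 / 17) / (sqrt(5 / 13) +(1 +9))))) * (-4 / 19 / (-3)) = -170630600 / 513-17063060 * sqrt(65) / 6669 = -353241.05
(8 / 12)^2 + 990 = 8914 / 9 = 990.44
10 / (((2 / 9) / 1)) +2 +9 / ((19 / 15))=1028 / 19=54.11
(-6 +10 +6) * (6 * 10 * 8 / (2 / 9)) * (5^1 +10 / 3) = 180000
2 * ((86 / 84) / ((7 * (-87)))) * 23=-989 / 12789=-0.08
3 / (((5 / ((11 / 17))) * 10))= 33 / 850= 0.04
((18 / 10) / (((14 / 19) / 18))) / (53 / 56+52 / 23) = 3496 / 255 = 13.71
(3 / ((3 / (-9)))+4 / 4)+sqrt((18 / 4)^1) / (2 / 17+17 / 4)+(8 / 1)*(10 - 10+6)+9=34*sqrt(2) / 99+49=49.49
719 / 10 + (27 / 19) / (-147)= 669299 / 9310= 71.89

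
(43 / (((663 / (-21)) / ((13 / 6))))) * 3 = -301 / 34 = -8.85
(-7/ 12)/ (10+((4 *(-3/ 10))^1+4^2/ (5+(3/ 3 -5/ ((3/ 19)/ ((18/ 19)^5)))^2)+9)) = -53661015676835/ 1640144934168268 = -0.03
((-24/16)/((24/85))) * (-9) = 765/16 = 47.81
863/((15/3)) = 863/5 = 172.60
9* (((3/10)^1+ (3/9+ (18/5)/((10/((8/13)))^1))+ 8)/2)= 51801/1300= 39.85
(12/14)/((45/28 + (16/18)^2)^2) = 0.15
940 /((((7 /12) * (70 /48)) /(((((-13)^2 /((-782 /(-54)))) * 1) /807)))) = 82353024 /5153771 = 15.98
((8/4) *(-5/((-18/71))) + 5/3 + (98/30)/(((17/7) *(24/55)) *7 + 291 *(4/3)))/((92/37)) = 297789949/18007344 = 16.54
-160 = -160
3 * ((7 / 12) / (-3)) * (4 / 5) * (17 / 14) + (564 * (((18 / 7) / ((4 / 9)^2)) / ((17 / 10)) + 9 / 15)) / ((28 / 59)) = 490451599 / 49980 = 9812.96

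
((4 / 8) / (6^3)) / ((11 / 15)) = 5 / 1584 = 0.00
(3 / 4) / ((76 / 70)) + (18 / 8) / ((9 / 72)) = 2841 / 152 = 18.69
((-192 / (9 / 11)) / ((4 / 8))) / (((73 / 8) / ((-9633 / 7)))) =36168704 / 511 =70780.24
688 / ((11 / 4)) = 2752 / 11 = 250.18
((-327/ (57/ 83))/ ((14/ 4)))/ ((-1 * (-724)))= -0.19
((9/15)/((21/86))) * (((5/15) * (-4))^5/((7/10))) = -176128/11907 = -14.79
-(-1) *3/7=3/7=0.43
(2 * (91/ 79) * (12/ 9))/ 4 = 182/ 237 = 0.77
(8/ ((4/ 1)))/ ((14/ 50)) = 50/ 7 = 7.14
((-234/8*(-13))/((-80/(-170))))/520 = 1.55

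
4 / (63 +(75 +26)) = 1 / 41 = 0.02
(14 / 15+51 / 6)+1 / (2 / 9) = 209 / 15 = 13.93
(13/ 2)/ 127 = 13/ 254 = 0.05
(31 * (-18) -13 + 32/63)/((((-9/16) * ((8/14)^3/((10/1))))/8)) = 35222180/81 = 434841.73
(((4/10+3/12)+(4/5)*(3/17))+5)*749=1474781/340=4337.59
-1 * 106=-106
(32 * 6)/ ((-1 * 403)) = -0.48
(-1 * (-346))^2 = 119716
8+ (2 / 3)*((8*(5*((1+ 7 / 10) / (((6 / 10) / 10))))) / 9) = 7448 / 81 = 91.95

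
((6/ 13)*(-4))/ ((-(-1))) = -24/ 13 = -1.85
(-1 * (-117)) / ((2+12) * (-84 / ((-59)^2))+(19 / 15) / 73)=-445968315 / 1221581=-365.07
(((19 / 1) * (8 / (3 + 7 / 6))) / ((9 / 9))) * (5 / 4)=228 / 5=45.60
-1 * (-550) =550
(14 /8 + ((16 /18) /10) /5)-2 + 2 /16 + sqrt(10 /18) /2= -193 /1800 + sqrt(5) /6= 0.27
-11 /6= -1.83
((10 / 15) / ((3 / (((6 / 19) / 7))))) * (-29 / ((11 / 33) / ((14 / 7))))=-232 / 133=-1.74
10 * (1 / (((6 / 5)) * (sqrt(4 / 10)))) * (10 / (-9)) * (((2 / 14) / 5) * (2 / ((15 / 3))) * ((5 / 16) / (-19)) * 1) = 0.00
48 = 48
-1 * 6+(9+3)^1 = 6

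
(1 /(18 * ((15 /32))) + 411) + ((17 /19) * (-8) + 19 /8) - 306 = 2058887 /20520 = 100.34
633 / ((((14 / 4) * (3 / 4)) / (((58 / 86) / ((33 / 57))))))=930088 / 3311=280.91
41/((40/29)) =1189/40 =29.72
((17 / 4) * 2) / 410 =17 / 820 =0.02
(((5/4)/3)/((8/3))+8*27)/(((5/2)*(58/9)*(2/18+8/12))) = 560277/32480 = 17.25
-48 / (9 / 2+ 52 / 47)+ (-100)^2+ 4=5267596 / 527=9995.44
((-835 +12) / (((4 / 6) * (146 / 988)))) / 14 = -609843 / 1022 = -596.72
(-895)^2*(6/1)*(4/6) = 3204100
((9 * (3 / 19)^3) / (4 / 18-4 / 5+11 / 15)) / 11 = 10935 / 528143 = 0.02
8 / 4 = 2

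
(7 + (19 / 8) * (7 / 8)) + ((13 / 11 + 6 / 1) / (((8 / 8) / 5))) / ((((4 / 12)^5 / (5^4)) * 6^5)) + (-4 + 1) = 498029 / 704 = 707.43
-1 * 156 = -156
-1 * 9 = -9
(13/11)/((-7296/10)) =-65/40128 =-0.00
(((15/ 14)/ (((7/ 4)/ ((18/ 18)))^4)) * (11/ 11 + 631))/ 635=242688/ 2134489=0.11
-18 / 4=-9 / 2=-4.50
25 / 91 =0.27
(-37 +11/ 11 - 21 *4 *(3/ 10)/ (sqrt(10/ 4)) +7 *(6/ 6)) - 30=-59 - 126 *sqrt(10)/ 25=-74.94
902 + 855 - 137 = 1620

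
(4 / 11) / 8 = 0.05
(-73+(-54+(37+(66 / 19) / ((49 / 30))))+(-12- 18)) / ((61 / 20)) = -2194800 / 56791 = -38.65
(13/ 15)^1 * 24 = 20.80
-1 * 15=-15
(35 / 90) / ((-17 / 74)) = -259 / 153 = -1.69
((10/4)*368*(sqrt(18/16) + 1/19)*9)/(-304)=-3105*sqrt(2)/152 -1035/722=-30.32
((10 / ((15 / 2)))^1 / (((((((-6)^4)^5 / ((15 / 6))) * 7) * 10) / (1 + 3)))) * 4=1 / 4798707952582656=0.00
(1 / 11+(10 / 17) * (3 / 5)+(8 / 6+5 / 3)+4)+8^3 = 519.44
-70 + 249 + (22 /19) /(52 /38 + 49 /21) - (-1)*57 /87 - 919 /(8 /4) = -279.53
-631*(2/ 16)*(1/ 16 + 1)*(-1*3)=32181/ 128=251.41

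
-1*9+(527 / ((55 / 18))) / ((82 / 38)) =159939 / 2255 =70.93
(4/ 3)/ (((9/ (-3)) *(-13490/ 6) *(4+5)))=4/ 182115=0.00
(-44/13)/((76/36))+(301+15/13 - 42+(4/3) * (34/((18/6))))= 608350/2223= 273.66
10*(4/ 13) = 3.08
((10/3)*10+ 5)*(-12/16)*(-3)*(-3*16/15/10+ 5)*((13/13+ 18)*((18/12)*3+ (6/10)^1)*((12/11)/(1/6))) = 70404633/275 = 256016.85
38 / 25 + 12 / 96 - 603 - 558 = -231871 / 200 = -1159.36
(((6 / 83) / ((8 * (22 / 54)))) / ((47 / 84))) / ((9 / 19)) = 3591 / 42911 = 0.08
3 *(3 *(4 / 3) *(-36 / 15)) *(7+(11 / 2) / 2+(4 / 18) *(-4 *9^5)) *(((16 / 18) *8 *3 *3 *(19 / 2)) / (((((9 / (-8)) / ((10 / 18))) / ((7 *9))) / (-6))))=171530827776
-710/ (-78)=355/ 39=9.10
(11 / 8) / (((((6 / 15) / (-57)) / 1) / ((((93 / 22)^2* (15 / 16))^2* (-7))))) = 33578184598875 / 87228416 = 384945.48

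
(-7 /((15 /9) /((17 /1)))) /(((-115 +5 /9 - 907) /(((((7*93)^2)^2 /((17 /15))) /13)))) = 101837332069767 /119509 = 852131070.21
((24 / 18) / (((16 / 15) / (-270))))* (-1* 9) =6075 / 2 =3037.50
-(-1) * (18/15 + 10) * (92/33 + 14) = 31024/165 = 188.02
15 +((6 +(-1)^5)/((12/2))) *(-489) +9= -767/2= -383.50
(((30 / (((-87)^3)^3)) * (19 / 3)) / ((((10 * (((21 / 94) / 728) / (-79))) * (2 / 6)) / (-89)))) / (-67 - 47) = 34367528 / 856632462729088581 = 0.00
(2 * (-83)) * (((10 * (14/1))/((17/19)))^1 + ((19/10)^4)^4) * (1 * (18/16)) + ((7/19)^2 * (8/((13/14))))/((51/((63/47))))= -812316163569949837153809741849/149988280000000000000000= -5415864.25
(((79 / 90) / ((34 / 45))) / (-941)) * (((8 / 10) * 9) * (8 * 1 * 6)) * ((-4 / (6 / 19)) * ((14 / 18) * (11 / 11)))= 336224 / 79985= 4.20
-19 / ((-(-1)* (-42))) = 0.45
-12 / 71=-0.17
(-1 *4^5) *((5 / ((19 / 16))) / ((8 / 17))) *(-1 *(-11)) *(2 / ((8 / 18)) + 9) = -25850880 / 19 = -1360572.63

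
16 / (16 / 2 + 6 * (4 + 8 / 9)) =0.43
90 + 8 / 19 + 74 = 3124 / 19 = 164.42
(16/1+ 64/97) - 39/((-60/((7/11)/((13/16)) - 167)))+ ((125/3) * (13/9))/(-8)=-113973317/1152360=-98.90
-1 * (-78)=78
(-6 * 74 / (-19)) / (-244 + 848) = 111 / 2869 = 0.04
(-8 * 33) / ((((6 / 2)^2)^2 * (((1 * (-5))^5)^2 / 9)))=-88 / 29296875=-0.00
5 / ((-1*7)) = -5 / 7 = -0.71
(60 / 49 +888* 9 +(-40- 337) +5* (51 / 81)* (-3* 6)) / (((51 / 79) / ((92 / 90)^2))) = 37152366164 / 3036285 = 12236.13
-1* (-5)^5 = 3125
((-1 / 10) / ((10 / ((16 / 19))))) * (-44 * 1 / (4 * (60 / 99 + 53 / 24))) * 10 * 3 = 69696 / 70585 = 0.99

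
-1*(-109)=109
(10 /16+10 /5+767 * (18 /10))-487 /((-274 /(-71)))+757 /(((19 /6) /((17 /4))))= 236665307 /104120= 2273.01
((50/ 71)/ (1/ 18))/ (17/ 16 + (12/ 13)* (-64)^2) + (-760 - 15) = -43285394125/ 55852363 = -775.00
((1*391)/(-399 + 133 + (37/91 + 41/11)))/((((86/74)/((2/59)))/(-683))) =9890841961/332509368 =29.75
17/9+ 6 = 71/9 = 7.89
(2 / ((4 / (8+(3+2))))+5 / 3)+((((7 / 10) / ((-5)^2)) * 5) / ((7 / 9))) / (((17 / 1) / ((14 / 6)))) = 10444 / 1275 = 8.19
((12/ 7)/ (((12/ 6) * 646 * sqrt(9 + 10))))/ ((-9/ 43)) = -43 * sqrt(19)/ 128877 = -0.00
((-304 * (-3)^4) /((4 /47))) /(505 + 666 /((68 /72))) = -4918644 /20573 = -239.08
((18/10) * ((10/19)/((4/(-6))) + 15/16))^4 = 43046721/8540717056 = 0.01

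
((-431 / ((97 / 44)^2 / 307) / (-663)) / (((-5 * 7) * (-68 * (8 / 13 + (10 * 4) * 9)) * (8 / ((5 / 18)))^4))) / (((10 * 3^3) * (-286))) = -36387175 / 40402226021626002014208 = -0.00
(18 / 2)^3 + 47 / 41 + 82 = 33298 / 41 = 812.15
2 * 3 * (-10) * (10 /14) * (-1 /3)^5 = 100 /567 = 0.18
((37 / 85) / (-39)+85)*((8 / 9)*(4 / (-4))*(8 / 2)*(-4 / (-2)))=-604.37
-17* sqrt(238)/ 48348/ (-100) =sqrt(238)/ 284400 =0.00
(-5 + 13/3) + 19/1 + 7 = 76/3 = 25.33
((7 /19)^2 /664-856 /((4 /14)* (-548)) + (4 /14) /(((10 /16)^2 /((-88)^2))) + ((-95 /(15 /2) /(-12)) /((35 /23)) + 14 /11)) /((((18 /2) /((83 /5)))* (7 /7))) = 3226829035449329 /308463309000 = 10460.98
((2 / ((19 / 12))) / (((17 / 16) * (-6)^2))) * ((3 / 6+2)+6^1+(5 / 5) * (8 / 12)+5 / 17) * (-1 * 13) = -200720 / 49419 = -4.06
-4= -4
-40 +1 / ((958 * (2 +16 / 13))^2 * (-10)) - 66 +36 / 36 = -1699882480969 / 16189356960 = -105.00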